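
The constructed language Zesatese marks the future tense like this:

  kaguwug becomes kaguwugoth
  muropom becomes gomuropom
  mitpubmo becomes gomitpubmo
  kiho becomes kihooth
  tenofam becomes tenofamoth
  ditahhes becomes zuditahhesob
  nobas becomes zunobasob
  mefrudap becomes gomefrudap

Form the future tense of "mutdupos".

gomutdupos

kiho and mitpubmo both end in -o yet inflect differently (kihooth, gomitpubmo), so the final letter is not what conditions the rule; the first letter is.
"mutdupos" begins with m-. The stems beginning with m- (mitpubmo → gomitpubmo, muropom → gomuropom, mefrudap → gomefrudap) add the prefix go-.
The other patterns: stems beginning with k- or t- add -oth; stems beginning with d- or n- add zu- … -ob around the stem.
So mutdupos → gomutdupos.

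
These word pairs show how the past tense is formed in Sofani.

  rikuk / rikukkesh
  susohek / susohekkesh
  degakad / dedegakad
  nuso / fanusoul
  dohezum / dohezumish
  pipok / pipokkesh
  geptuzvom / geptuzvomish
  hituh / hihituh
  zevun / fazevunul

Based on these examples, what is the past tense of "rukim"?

rukimish

geptuzvom and pipok both have last vowel 'o' yet inflect differently (geptuzvomish, pipokkesh), so the last vowel is not what conditions the rule; the final letter is.
"rukim" ends in -m. The stems ending in -m (dohezum → dohezumish, geptuzvom → geptuzvomish) add -ish.
The other patterns: stems ending in -k double the final consonant and add -esh; stems ending in -n or -o add fa- … -ul around the stem; stems ending in -d or -h repeat the first consonant+vowel as a prefix.
So rukim → rukimish.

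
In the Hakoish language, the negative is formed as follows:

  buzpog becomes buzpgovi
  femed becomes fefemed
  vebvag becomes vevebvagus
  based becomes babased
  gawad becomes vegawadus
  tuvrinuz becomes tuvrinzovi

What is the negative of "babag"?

based and gawad both end in -d yet inflect differently (babased, vegawadus), so the final letter is not what conditions the rule; the last vowel is.
"babag" has last vowel 'a'. The stems whose last vowel is 'a' (gawad → vegawadus, vebvag → vevebvagus) add ve- … -us around the stem.
So babag → vebabagus.

vebabagus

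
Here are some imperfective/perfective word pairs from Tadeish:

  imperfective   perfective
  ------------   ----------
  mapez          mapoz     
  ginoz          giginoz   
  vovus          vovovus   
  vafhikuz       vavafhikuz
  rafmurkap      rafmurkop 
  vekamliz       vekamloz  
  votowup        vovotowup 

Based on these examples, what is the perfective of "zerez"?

zeroz

votowup and rafmurkap both end in -p yet inflect differently (vovotowup, rafmurkop), so the final letter is not what conditions the rule; the last vowel is.
"zerez" has last vowel 'e'. The one such stem in the data (mapez → mapoz) changes the last vowel to 'o' (as do rafmurkap, vekamliz), so the same rule applies.
The other pattern: stems whose last vowel is 'o' or 'u' repeat the first consonant+vowel as a prefix.
So zerez → zeroz.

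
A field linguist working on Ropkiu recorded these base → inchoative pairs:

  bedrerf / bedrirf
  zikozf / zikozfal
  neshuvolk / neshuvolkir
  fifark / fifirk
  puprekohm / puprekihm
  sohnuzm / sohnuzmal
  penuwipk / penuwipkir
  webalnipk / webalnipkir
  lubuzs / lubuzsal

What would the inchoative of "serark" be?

"serark" has second-to-last letter 'r'. The stems whose second-to-last letter is 'r' (fifark → fifirk, bedrerf → bedrirf) change the last vowel to 'i'.
The other patterns: stems whose second-to-last letter is 'z' add -al; stems whose second-to-last letter is 'l' or 'p' add -ir.
So serark → serirk.

serirk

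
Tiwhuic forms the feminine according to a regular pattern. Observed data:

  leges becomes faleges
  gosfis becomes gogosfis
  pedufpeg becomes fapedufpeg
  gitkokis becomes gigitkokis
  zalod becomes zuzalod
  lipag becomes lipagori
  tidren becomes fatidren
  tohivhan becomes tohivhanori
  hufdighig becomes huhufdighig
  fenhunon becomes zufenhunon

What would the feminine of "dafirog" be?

zudafirog

hufdighig and lipag both end in -g yet inflect differently (huhufdighig, lipagori), so the final letter is not what conditions the rule; the last vowel is.
"dafirog" has last vowel 'o'. The stems whose last vowel is 'o' (zalod → zuzalod, fenhunon → zufenhunon) add the prefix zu-.
So dafirog → zudafirog.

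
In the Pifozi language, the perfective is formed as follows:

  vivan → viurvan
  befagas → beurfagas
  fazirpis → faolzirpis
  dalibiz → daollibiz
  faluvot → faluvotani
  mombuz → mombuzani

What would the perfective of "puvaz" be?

befagas and fazirpis both end in -s yet inflect differently (beurfagas, faolzirpis), so the final letter is not what conditions the rule; the last vowel is.
"puvaz" has last vowel 'a'. The stems whose last vowel is 'a' (vivan → viurvan, befagas → beurfagas) insert -ur- after the first vowel.
So puvaz → puurvaz.

puurvaz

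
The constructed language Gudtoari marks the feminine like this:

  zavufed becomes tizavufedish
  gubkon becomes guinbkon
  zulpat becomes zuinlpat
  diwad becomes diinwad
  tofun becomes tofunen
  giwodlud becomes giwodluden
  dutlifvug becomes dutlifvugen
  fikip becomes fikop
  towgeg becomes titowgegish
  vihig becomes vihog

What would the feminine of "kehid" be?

"kehid" has last vowel 'i'. The stems whose last vowel is 'i' (vihig → vihog, fikip → fikop) change the last vowel to 'o'.
The other patterns: stems whose last vowel is 'u' add -en; stems whose last vowel is 'a' or 'o' insert -in- after the first vowel; stems whose last vowel is 'e' add ti- … -ish around the stem.
So kehid → kehod.

kehod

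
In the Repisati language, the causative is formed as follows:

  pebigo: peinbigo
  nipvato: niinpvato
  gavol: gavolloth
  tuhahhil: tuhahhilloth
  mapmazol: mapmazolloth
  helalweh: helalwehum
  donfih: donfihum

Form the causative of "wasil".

pebigo and gavol both have last vowel 'o' yet inflect differently (peinbigo, gavolloth), so the last vowel is not what conditions the rule; the final letter is.
"wasil" ends in -l. The stems ending in -l (gavol → gavolloth, tuhahhil → tuhahhilloth, mapmazol → mapmazolloth) double the final consonant and add -oth.
The other patterns: stems ending in -o insert -in- after the first vowel; stems ending in -h add -um.
So wasil → wasilloth.

wasilloth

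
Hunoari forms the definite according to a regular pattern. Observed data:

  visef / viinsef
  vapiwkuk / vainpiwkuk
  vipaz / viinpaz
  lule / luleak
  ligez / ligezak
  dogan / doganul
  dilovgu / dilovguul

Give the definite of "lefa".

lefaak

vipaz and ligez both end in -z yet inflect differently (viinpaz, ligezak), so the final letter is not what conditions the rule; the first letter is.
"lefa" begins with l-. The stems beginning with l- (lule → luleak, ligez → ligezak) add -ak.
The other patterns: stems beginning with v- insert -in- after the first vowel; stems beginning with d- add -ul.
So lefa → lefaak.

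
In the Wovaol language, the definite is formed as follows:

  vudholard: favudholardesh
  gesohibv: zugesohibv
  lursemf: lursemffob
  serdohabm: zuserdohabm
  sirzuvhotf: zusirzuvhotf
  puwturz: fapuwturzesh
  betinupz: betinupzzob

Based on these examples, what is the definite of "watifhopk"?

watifhopkkob

sirzuvhotf and lursemf both end in -f yet inflect differently (zusirzuvhotf, lursemffob), so the final letter is not what conditions the rule; the second-to-last letter is.
"watifhopk" has second-to-last letter 'p'. The one such stem in the data (betinupz → betinupzzob) doubles the final consonant and adds -ob (as does lursemf), so the same rule applies.
So watifhopk → watifhopkkob.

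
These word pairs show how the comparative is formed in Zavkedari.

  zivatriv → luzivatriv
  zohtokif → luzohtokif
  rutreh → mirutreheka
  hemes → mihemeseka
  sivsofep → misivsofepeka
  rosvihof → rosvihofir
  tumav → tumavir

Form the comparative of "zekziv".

"zekziv" has last vowel 'i'. The stems whose last vowel is 'i' (zivatriv → luzivatriv, zohtokif → luzohtokif) add the prefix lu-.
So zekziv → luzekziv.

luzekziv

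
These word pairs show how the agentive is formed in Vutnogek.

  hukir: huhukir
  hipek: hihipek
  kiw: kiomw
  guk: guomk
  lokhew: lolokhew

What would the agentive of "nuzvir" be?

nunuzvir

"nuzvir" has 2 vowels. The stems with 2 vowels (hukir → huhukir, hipek → hihipek, lokhew → lolokhew) repeat the first consonant+vowel as a prefix.
The other pattern: stems with 1 vowel insert -om- after the first vowel.
So nuzvir → nunuzvir.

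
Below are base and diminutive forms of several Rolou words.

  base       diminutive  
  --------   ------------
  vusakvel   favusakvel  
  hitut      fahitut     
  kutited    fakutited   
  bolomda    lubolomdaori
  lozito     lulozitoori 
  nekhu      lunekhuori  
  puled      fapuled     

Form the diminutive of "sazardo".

lusazardoori

nekhu and hitut both have last vowel 'u' yet inflect differently (lunekhuori, fahitut), so the last vowel is not what conditions the rule; whether the stem ends in a vowel or a consonant is.
"sazardo" ends in a vowel. The stems ending in a vowel (bolomda → lubolomdaori, lozito → lulozitoori, nekhu → lunekhuori) add lu- … -ori around the stem.
The other pattern: stems ending in a consonant add the prefix fa-.
So sazardo → lusazardoori.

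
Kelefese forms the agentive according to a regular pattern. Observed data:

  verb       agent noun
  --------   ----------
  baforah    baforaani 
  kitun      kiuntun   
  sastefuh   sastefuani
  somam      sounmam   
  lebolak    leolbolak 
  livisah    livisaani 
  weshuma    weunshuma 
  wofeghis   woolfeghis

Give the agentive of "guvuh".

guvuani

baforah and lebolak both have last vowel 'a' yet inflect differently (baforaani, leolbolak), so the last vowel is not what conditions the rule; the final letter is.
"guvuh" ends in -h. The stems ending in -h (baforah → baforaani, livisah → livisaani, sastefuh → sastefuani) drop the final letter and add -ani.
So guvuh → guvuani.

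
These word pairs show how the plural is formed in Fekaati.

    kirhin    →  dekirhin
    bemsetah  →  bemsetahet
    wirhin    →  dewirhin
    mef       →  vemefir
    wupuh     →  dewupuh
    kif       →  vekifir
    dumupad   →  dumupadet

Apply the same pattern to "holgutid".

wupuh and bemsetah both end in -h yet inflect differently (dewupuh, bemsetahet), so the final letter is not what conditions the rule; the number of vowels is.
"holgutid" has 3 vowels. The stems with 3 vowels (dumupad → dumupadet, bemsetah → bemsetahet) add -et.
The other patterns: stems with 1 vowel add ve- … -ir around the stem; stems with 2 vowels add the prefix de-.
So holgutid → holgutidet.

holgutidet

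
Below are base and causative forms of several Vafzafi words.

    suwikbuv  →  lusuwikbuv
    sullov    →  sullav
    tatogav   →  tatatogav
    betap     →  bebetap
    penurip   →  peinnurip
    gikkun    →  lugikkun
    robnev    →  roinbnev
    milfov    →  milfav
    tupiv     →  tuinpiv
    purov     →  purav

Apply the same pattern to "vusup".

luvusup

suwikbuv and tatogav both end in -v yet inflect differently (lusuwikbuv, tatatogav), so the final letter is not what conditions the rule; the last vowel is.
"vusup" has last vowel 'u'. The stems whose last vowel is 'u' (suwikbuv → lusuwikbuv, gikkun → lugikkun) add the prefix lu-.
The other patterns: stems whose last vowel is 'a' repeat the first consonant+vowel as a prefix; stems whose last vowel is 'o' change the last vowel to 'a'; stems whose last vowel is 'e' or 'i' insert -in- after the first vowel.
So vusup → luvusup.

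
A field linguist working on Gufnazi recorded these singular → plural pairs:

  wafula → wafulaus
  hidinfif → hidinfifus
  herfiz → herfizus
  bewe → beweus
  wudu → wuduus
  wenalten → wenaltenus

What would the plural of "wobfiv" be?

Every pair shown (wafula → wafulaus, hidinfif → hidinfifus, herfiz → herfizus, …) follows the same rule: add -us.
So wobfiv → wobfivus.

wobfivus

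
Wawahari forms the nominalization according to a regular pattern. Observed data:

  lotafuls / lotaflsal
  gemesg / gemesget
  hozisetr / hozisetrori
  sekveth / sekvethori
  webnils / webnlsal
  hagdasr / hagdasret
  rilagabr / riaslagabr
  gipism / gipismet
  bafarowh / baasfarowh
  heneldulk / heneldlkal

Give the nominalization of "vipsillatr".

"vipsillatr" has second-to-last letter 't'. The stems whose second-to-last letter is 't' (hozisetr → hozisetrori, sekveth → sekvethori) add -ori.
So vipsillatr → vipsillatrori.

vipsillatrori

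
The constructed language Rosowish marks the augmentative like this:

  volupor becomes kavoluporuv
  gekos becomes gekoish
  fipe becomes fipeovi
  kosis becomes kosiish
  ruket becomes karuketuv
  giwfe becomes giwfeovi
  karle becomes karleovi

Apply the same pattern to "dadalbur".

gekos and volupor both have last vowel 'o' yet inflect differently (gekoish, kavoluporuv), so the last vowel is not what conditions the rule; the final letter is.
"dadalbur" ends in -r. The one such stem in the data (volupor → kavoluporuv) adds ka- … -uv around the stem, so the same rule applies.
The other patterns: stems ending in -s drop the final letter and add -ish; stems ending in -e add -ovi.
So dadalbur → kadadalburuv.

kadadalburuv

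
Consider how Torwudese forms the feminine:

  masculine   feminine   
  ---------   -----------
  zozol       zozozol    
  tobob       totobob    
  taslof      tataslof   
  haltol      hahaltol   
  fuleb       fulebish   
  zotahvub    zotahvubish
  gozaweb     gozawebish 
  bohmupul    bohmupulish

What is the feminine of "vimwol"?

tobob and fuleb both end in -b yet inflect differently (totobob, fulebish), so the final letter is not what conditions the rule; the last vowel is.
"vimwol" has last vowel 'o'. The stems whose last vowel is 'o' (zozol → zozozol, tobob → totobob, taslof → tataslof) repeat the first consonant+vowel as a prefix.
The other pattern: stems whose last vowel is 'e' or 'u' add -ish.
So vimwol → vivimwol.

vivimwol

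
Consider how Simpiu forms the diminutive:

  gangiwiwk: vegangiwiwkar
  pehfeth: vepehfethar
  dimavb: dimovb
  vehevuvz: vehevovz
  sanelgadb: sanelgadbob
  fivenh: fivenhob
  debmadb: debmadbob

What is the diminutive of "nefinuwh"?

dimavb and sanelgadb both end in -b yet inflect differently (dimovb, sanelgadbob), so the final letter is not what conditions the rule; the second-to-last letter is.
"nefinuwh" has second-to-last letter 'w'. The one such stem in the data (gangiwiwk → vegangiwiwkar) adds ve- … -ar around the stem, so the same rule applies.
The other patterns: stems whose second-to-last letter is 'v' change the last vowel to 'o'; stems whose second-to-last letter is 'd' or 'n' add -ob.
So nefinuwh → venefinuwhar.

venefinuwhar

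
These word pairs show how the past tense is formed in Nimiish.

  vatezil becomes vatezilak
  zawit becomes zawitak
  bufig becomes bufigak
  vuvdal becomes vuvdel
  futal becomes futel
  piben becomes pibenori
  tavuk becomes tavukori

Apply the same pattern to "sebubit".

vatezil and vuvdal both end in -l yet inflect differently (vatezilak, vuvdel), so the final letter is not what conditions the rule; the last vowel is.
"sebubit" has last vowel 'i'. The stems whose last vowel is 'i' (vatezil → vatezilak, zawit → zawitak, bufig → bufigak) add -ak.
So sebubit → sebubitak.

sebubitak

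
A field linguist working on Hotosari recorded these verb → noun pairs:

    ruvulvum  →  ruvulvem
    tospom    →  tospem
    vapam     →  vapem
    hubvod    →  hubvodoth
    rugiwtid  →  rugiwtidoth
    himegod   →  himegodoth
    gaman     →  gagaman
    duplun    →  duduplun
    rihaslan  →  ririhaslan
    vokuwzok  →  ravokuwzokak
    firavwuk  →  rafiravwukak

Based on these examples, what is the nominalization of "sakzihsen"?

tospom and hubvod both have last vowel 'o' yet inflect differently (tospem, hubvodoth), so the last vowel is not what conditions the rule; the final letter is.
"sakzihsen" ends in -n. The stems ending in -n (gaman → gagaman, duplun → duduplun, rihaslan → ririhaslan) repeat the first consonant+vowel as a prefix.
The other patterns: stems ending in -m change the last vowel to 'e'; stems ending in -d add -oth; stems ending in -k add ra- … -ak around the stem.
So sakzihsen → sasakzihsen.

sasakzihsen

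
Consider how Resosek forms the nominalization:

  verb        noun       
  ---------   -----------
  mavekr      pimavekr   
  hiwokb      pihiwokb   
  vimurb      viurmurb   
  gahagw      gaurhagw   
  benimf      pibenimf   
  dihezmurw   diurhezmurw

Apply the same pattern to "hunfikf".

"hunfikf" has second-to-last letter 'k'. The stems whose second-to-last letter is 'k' (mavekr → pimavekr, hiwokb → pihiwokb) add the prefix pi-.
So hunfikf → pihunfikf.

pihunfikf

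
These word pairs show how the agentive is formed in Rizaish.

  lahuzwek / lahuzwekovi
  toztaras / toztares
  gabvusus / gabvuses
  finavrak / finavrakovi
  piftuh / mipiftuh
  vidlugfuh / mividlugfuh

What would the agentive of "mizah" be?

mimizah

"mizah" ends in -h. The stems ending in -h (piftuh → mipiftuh, vidlugfuh → mividlugfuh) add the prefix mi-.
The other patterns: stems ending in -k add -ovi; stems ending in -s change the last vowel to 'e'.
So mizah → mimizah.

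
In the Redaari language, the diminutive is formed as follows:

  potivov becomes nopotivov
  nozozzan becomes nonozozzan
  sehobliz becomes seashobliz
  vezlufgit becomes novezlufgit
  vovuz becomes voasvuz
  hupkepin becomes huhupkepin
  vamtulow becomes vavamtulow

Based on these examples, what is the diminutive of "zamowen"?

zazamowen

sehobliz and hupkepin both have last vowel 'i' yet inflect differently (seashobliz, huhupkepin), so the last vowel is not what conditions the rule; the final letter is.
"zamowen" ends in -n. The stems ending in -n (hupkepin → huhupkepin, nozozzan → nonozozzan) repeat the first consonant+vowel as a prefix.
So zamowen → zazamowen.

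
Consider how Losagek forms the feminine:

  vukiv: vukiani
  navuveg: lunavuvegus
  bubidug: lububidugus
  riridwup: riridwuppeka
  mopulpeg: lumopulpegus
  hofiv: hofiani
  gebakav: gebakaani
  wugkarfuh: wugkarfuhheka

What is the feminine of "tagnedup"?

bubidug and wugkarfuh both have last vowel 'u' yet inflect differently (lububidugus, wugkarfuhheka), so the last vowel is not what conditions the rule; the final letter is.
"tagnedup" ends in -p. The one such stem in the data (riridwup → riridwuppeka) doubles the final consonant and adds -eka (as does wugkarfuh), so the same rule applies.
So tagnedup → tagneduppeka.

tagneduppeka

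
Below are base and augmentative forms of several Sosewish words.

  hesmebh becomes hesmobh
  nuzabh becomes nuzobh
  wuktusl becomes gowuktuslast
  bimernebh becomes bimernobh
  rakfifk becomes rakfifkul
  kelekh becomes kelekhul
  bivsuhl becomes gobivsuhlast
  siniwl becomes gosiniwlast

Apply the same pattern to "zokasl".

hesmebh and kelekh both end in -h yet inflect differently (hesmobh, kelekhul), so the final letter is not what conditions the rule; the second-to-last letter is.
"zokasl" has second-to-last letter 's'. The one such stem in the data (wuktusl → gowuktuslast) adds go- … -ast around the stem, so the same rule applies.
The other patterns: stems whose second-to-last letter is 'b' change the last vowel to 'o'; stems whose second-to-last letter is 'f' or 'k' add -ul.
So zokasl → gozokaslast.

gozokaslast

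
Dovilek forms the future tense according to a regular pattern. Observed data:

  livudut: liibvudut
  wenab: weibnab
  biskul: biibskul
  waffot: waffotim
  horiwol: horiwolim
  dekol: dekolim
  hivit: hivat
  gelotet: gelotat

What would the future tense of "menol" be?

menolim

livudut and waffot both end in -t yet inflect differently (liibvudut, waffotim), so the final letter is not what conditions the rule; the last vowel is.
"menol" has last vowel 'o'. The stems whose last vowel is 'o' (waffot → waffotim, horiwol → horiwolim, dekol → dekolim) add -im.
So menol → menolim.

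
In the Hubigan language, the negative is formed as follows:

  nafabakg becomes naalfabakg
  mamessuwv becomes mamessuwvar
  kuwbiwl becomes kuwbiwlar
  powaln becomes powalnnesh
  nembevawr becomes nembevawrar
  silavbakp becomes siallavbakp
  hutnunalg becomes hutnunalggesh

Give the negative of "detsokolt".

detsokolttesh

"detsokolt" has second-to-last letter 'l'. The stems whose second-to-last letter is 'l' (hutnunalg → hutnunalggesh, powaln → powalnnesh) double the final consonant and add -esh.
The other patterns: stems whose second-to-last letter is 'w' add -ar; stems whose second-to-last letter is 'k' insert -al- after the first vowel.
So detsokolt → detsokolttesh.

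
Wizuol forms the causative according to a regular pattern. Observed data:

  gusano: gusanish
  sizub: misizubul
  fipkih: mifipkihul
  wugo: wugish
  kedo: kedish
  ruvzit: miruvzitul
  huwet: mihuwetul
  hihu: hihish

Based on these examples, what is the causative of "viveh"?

mivivehul

sizub and hihu both have last vowel 'u' yet inflect differently (misizubul, hihish), so the last vowel is not what conditions the rule; whether the stem ends in a vowel or a consonant is.
"viveh" ends in a consonant. The stems ending in a consonant (fipkih → mifipkihul, ruvzit → miruvzitul, huwet → mihuwetul) add mi- … -ul around the stem.
The other pattern: stems ending in a vowel drop the final letter and add -ish.
So viveh → mivivehul.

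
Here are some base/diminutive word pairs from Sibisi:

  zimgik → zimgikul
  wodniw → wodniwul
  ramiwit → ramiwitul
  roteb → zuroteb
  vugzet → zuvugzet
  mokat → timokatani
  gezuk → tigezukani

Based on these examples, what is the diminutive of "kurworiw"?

"kurworiw" has last vowel 'i'. The stems whose last vowel is 'i' (zimgik → zimgikul, wodniw → wodniwul, ramiwit → ramiwitul) add -ul.
The other patterns: stems whose last vowel is 'e' add the prefix zu-; stems whose last vowel is 'a' or 'u' add ti- … -ani around the stem.
So kurworiw → kurworiwul.

kurworiwul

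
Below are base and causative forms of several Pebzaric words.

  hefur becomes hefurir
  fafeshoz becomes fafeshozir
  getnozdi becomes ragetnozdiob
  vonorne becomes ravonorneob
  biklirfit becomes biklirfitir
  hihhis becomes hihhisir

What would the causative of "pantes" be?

pantesir

"pantes" ends in a consonant. The stems ending in a consonant (hihhis → hihhisir, biklirfit → biklirfitir, hefur → hefurir) add -ir.
The other pattern: stems ending in a vowel add ra- … -ob around the stem.
So pantes → pantesir.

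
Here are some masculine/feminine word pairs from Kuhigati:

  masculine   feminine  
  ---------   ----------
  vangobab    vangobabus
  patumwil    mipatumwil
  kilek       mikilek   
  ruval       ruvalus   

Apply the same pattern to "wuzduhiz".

miwuzduhiz

ruval and patumwil both end in -l yet inflect differently (ruvalus, mipatumwil), so the final letter is not what conditions the rule; the last vowel is.
"wuzduhiz" has last vowel 'i'. The one such stem in the data (patumwil → mipatumwil) adds the prefix mi-, so the same rule applies.
The other pattern: stems whose last vowel is 'a' add -us.
So wuzduhiz → miwuzduhiz.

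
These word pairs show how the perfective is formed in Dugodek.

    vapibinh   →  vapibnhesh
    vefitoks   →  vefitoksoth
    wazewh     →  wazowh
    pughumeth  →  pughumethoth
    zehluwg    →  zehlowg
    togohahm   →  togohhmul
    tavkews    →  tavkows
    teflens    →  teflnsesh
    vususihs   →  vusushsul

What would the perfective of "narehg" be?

teflens and vususihs both end in -s yet inflect differently (teflnsesh, vusushsul), so the final letter is not what conditions the rule; the second-to-last letter is.
"narehg" has second-to-last letter 'h'. The stems whose second-to-last letter is 'h' (vususihs → vusushsul, togohahm → togohhmul) delete the last vowel and add -ul.
The other patterns: stems whose second-to-last letter is 'n' delete the last vowel and add -esh; stems whose second-to-last letter is 'w' change the last vowel to 'o'; stems whose second-to-last letter is 'k' or 't' add -oth.
So narehg → narhgul.

narhgul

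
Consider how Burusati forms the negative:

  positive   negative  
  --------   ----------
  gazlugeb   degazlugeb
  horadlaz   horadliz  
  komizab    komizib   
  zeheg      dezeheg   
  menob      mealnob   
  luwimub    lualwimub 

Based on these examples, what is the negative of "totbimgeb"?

"totbimgeb" has last vowel 'e'. The stems whose last vowel is 'e' (zeheg → dezeheg, gazlugeb → degazlugeb) add the prefix de-.
The other patterns: stems whose last vowel is 'a' change the last vowel to 'i'; stems whose last vowel is 'o' or 'u' insert -al- after the first vowel.
So totbimgeb → detotbimgeb.

detotbimgeb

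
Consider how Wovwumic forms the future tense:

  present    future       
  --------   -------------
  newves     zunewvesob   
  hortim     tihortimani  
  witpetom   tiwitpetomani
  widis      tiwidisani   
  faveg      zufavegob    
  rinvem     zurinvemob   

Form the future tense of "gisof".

tigisofani

rinvem and hortim both end in -m yet inflect differently (zurinvemob, tihortimani), so the final letter is not what conditions the rule; the last vowel is.
"gisof" has last vowel 'o'. The one such stem in the data (witpetom → tiwitpetomani) adds ti- … -ani around the stem, so the same rule applies.
The other pattern: stems whose last vowel is 'e' add zu- … -ob around the stem.
So gisof → tigisofani.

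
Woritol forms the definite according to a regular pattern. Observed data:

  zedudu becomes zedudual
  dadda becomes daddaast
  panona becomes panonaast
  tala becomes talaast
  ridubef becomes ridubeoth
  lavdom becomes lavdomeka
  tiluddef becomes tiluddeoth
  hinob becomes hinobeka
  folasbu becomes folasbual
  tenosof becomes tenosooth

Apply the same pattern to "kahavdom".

tenosof and lavdom both have last vowel 'o' yet inflect differently (tenosooth, lavdomeka), so the last vowel is not what conditions the rule; the final letter is.
"kahavdom" ends in -m. The one such stem in the data (lavdom → lavdomeka) adds -eka, so the same rule applies.
The other patterns: stems ending in -u add -al; stems ending in -a add -ast; stems ending in -f drop the final letter and add -oth.
So kahavdom → kahavdomeka.

kahavdomeka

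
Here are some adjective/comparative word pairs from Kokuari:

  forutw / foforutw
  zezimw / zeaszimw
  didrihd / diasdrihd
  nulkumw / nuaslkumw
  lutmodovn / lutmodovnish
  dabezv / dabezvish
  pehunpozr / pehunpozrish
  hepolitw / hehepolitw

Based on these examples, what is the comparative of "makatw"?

"makatw" has second-to-last letter 't'. The stems whose second-to-last letter is 't' (forutw → foforutw, hepolitw → hehepolitw) repeat the first consonant+vowel as a prefix.
So makatw → mamakatw.

mamakatw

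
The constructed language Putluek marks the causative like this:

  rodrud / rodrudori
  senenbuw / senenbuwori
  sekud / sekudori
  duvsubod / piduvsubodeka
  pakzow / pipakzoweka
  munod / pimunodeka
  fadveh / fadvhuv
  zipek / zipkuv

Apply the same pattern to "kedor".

rodrud and duvsubod both end in -d yet inflect differently (rodrudori, piduvsubodeka), so the final letter is not what conditions the rule; the last vowel is.
"kedor" has last vowel 'o'. The stems whose last vowel is 'o' (duvsubod → piduvsubodeka, pakzow → pipakzoweka, munod → pimunodeka) add pi- … -eka around the stem.
The other patterns: stems whose last vowel is 'u' add -ori; stems whose last vowel is 'e' delete the last vowel and add -uv.
So kedor → pikedoreka.

pikedoreka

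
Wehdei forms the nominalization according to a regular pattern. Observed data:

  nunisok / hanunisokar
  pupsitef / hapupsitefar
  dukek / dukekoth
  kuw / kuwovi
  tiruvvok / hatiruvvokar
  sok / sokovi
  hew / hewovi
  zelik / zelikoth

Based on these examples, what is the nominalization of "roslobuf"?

sok and zelik both end in -k yet inflect differently (sokovi, zelikoth), so the final letter is not what conditions the rule; the number of vowels is.
"roslobuf" has 3 vowels. The stems with 3 vowels (pupsitef → hapupsitefar, tiruvvok → hatiruvvokar, nunisok → hanunisokar) add ha- … -ar around the stem.
The other patterns: stems with 1 vowel add -ovi; stems with 2 vowels add -oth.
So roslobuf → haroslobufar.

haroslobufar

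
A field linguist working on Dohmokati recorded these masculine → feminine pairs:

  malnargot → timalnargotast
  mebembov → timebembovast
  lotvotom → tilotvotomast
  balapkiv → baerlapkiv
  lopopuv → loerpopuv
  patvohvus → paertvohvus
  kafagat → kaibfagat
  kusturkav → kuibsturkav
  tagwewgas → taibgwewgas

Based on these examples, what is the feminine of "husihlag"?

mebembov and balapkiv both end in -v yet inflect differently (timebembovast, baerlapkiv), so the final letter is not what conditions the rule; the last vowel is.
"husihlag" has last vowel 'a'. The stems whose last vowel is 'a' (kafagat → kaibfagat, kusturkav → kuibsturkav, tagwewgas → taibgwewgas) insert -ib- after the first vowel.
The other patterns: stems whose last vowel is 'o' add ti- … -ast around the stem; stems whose last vowel is 'i' or 'u' insert -er- after the first vowel.
So husihlag → huibsihlag.

huibsihlag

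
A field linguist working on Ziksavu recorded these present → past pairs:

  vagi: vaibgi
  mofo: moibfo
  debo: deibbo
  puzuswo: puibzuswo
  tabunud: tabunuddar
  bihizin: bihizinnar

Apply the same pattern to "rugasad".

vagi and bihizin both have last vowel 'i' yet inflect differently (vaibgi, bihizinnar), so the last vowel is not what conditions the rule; whether the stem ends in a vowel or a consonant is.
"rugasad" ends in a consonant. The stems ending in a consonant (tabunud → tabunuddar, bihizin → bihizinnar) double the final consonant and add -ar.
The other pattern: stems ending in a vowel insert -ib- after the first vowel.
So rugasad → rugasaddar.

rugasaddar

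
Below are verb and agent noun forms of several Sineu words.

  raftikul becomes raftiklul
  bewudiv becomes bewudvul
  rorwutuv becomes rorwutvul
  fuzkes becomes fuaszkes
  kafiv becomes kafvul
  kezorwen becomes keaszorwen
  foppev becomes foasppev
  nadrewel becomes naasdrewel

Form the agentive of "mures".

foppev and bewudiv both end in -v yet inflect differently (foasppev, bewudvul), so the final letter is not what conditions the rule; the last vowel is.
"mures" has last vowel 'e'. The stems whose last vowel is 'e' (nadrewel → naasdrewel, foppev → foasppev, kezorwen → keaszorwen) insert -as- after the first vowel.
So mures → muasres.

muasres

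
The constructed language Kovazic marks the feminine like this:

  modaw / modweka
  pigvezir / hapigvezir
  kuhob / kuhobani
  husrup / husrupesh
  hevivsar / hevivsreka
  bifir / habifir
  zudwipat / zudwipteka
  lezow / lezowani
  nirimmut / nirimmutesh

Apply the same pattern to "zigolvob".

zigolvobani

lezow and modaw both end in -w yet inflect differently (lezowani, modweka), so the final letter is not what conditions the rule; the last vowel is.
"zigolvob" has last vowel 'o'. The stems whose last vowel is 'o' (lezow → lezowani, kuhob → kuhobani) add -ani.
The other patterns: stems whose last vowel is 'i' add the prefix ha-; stems whose last vowel is 'u' add -esh; stems whose last vowel is 'a' delete the last vowel and add -eka.
So zigolvob → zigolvobani.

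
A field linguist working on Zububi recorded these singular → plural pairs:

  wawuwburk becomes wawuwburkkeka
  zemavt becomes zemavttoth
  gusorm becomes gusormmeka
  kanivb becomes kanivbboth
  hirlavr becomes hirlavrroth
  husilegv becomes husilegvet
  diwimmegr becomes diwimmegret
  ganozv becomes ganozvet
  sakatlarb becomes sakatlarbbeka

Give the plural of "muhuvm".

"muhuvm" has second-to-last letter 'v'. The stems whose second-to-last letter is 'v' (hirlavr → hirlavrroth, zemavt → zemavttoth, kanivb → kanivbboth) double the final consonant and add -oth.
The other patterns: stems whose second-to-last letter is 'r' double the final consonant and add -eka; stems whose second-to-last letter is 'g' or 'z' add -et.
So muhuvm → muhuvmmoth.

muhuvmmoth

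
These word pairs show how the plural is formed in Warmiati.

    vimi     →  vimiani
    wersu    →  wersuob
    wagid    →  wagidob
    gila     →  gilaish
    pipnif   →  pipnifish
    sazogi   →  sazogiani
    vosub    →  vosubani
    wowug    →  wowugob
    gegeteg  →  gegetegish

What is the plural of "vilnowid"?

gegeteg and wowug both end in -g yet inflect differently (gegetegish, wowugob), so the final letter is not what conditions the rule; the first letter is.
"vilnowid" begins with v-. The stems beginning with v- (vimi → vimiani, vosub → vosubani) add -ani.
So vilnowid → vilnowidani.

vilnowidani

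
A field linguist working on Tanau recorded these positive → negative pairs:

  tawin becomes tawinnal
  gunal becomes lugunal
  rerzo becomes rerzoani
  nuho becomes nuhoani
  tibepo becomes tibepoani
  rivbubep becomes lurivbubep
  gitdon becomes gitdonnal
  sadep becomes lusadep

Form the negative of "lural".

lulural

rerzo and gitdon both have last vowel 'o' yet inflect differently (rerzoani, gitdonnal), so the last vowel is not what conditions the rule; the final letter is.
"lural" ends in -l. The one such stem in the data (gunal → lugunal) adds the prefix lu-, so the same rule applies.
So lural → lulural.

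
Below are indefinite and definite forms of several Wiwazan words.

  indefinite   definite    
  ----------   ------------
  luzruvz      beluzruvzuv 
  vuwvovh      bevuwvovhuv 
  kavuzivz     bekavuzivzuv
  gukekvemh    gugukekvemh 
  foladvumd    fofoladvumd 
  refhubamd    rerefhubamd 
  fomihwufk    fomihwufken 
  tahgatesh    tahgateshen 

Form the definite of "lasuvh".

"lasuvh" has second-to-last letter 'v'. The stems whose second-to-last letter is 'v' (luzruvz → beluzruvzuv, vuwvovh → bevuwvovhuv, kavuzivz → bekavuzivzuv) add be- … -uv around the stem.
So lasuvh → belasuvhuv.

belasuvhuv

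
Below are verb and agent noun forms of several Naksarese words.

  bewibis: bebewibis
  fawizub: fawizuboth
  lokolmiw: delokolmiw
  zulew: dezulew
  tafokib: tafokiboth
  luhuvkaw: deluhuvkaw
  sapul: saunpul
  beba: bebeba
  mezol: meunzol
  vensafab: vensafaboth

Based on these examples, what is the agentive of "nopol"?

nounpol

tafokib and lokolmiw both have last vowel 'i' yet inflect differently (tafokiboth, delokolmiw), so the last vowel is not what conditions the rule; the final letter is.
"nopol" ends in -l. The stems ending in -l (mezol → meunzol, sapul → saunpul) insert -un- after the first vowel.
The other patterns: stems ending in -b add -oth; stems ending in -w add the prefix de-; stems ending in -a or -s repeat the first consonant+vowel as a prefix.
So nopol → nounpol.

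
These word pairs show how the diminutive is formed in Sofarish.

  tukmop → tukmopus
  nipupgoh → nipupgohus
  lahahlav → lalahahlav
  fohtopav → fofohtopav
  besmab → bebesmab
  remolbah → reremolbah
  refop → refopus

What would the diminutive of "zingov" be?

remolbah and nipupgoh both end in -h yet inflect differently (reremolbah, nipupgohus), so the final letter is not what conditions the rule; the last vowel is.
"zingov" has last vowel 'o'. The stems whose last vowel is 'o' (tukmop → tukmopus, nipupgoh → nipupgohus, refop → refopus) add -us.
The other pattern: stems whose last vowel is 'a' repeat the first consonant+vowel as a prefix.
So zingov → zingovus.

zingovus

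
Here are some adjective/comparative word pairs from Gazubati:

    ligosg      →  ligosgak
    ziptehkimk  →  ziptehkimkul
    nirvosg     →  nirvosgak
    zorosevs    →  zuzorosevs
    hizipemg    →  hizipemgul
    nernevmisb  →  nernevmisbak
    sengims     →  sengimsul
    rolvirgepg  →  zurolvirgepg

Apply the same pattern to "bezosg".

bezosgak

nirvosg and hizipemg both end in -g yet inflect differently (nirvosgak, hizipemgul), so the final letter is not what conditions the rule; the second-to-last letter is.
"bezosg" has second-to-last letter 's'. The stems whose second-to-last letter is 's' (nirvosg → nirvosgak, nernevmisb → nernevmisbak, ligosg → ligosgak) add -ak.
The other patterns: stems whose second-to-last letter is 'm' add -ul; stems whose second-to-last letter is 'p' or 'v' add the prefix zu-.
So bezosg → bezosgak.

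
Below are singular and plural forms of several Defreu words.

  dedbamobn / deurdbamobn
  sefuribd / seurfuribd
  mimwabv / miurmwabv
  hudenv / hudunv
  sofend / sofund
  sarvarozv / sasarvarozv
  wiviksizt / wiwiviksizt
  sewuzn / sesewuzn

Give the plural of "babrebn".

baurbrebn

mimwabv and hudenv both end in -v yet inflect differently (miurmwabv, hudunv), so the final letter is not what conditions the rule; the second-to-last letter is.
"babrebn" has second-to-last letter 'b'. The stems whose second-to-last letter is 'b' (dedbamobn → deurdbamobn, sefuribd → seurfuribd, mimwabv → miurmwabv) insert -ur- after the first vowel.
So babrebn → baurbrebn.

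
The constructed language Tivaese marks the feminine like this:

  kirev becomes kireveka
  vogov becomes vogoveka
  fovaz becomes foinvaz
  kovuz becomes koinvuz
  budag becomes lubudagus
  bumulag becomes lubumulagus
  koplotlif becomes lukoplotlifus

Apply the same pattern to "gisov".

"gisov" ends in -v. The stems ending in -v (kirev → kireveka, vogov → vogoveka) add -eka.
So gisov → gisoveka.

gisoveka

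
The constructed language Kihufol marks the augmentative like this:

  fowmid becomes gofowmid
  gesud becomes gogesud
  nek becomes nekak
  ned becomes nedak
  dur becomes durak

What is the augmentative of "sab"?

sabak

fowmid and ned both end in -d yet inflect differently (gofowmid, nedak), so the final letter is not what conditions the rule; the number of vowels is.
"sab" has 1 vowel. The stems with 1 vowel (nek → nekak, ned → nedak, dur → durak) add -ak.
The other pattern: stems with 2 vowels add the prefix go-.
So sab → sabak.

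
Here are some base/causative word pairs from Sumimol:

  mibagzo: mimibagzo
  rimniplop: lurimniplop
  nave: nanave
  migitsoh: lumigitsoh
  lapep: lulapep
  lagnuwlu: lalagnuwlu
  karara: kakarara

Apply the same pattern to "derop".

mibagzo and migitsoh both have last vowel 'o' yet inflect differently (mimibagzo, lumigitsoh), so the last vowel is not what conditions the rule; whether the stem ends in a vowel or a consonant is.
"derop" ends in a consonant. The stems ending in a consonant (migitsoh → lumigitsoh, rimniplop → lurimniplop, lapep → lulapep) add the prefix lu-.
So derop → luderop.

luderop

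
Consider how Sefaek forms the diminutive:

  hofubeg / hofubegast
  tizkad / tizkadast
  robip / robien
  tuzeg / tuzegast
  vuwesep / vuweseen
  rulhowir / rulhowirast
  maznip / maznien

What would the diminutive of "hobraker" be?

hobrakerast

"hobraker" ends in -r. The one such stem in the data (rulhowir → rulhowirast) adds -ast, so the same rule applies.
The other pattern: stems ending in -p drop the final letter and add -en.
So hobraker → hobrakerast.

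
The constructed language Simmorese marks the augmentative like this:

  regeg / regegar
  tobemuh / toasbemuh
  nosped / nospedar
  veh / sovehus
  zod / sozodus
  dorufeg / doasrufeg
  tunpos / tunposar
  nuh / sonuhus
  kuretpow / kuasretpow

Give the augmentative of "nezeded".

neaszeded

zod and nosped both end in -d yet inflect differently (sozodus, nospedar), so the final letter is not what conditions the rule; the number of vowels is.
"nezeded" has 3 vowels. The stems with 3 vowels (kuretpow → kuasretpow, dorufeg → doasrufeg, tobemuh → toasbemuh) insert -as- after the first vowel.
The other patterns: stems with 1 vowel add so- … -us around the stem; stems with 2 vowels add -ar.
So nezeded → neaszeded.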